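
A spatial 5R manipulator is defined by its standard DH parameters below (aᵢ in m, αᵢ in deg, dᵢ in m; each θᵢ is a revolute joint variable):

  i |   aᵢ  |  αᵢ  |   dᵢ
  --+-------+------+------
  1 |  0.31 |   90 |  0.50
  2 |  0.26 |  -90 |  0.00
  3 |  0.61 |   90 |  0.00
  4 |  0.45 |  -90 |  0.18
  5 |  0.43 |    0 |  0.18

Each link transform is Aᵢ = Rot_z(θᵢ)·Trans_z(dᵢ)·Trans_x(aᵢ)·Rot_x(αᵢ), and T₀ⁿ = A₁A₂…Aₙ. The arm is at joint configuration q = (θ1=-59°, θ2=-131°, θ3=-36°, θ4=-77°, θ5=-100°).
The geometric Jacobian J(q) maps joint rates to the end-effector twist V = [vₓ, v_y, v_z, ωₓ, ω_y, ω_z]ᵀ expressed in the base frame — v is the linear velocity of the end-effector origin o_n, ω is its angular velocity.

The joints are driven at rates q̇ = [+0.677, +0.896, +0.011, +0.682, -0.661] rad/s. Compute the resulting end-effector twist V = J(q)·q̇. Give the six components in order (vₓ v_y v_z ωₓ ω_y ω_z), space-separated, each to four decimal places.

o_n = [-1.0292, -0.2276, 0.2538]
J₁: ẑ×o_n = [0.2276, -1.0292, 0.0000], ω = ẑ
J2: z=[-0.8572, -0.5150, 0.0000] o=[0.1597, -0.2657, 0.5000] → [0.1268, -0.2111, -0.6450, -0.8572, -0.5150, 0.0000]
J3: z=[0.3887, -0.6469, -0.6561] o=[0.0718, -0.1195, 0.3038] → [-0.0386, 0.7418, -0.7543, 0.3887, -0.6469, -0.6561]
J4: z=[-0.4949, -0.7472, 0.4436] o=[-0.4023, -0.0267, -0.0687] → [-0.1518, -0.1186, -0.3690, -0.4949, -0.7472, 0.4436]
J5: z=[-0.6698, 0.0028, -0.7425] o=[-0.7405, 0.1379, 0.2370] → [-0.2714, 0.2256, 0.2457, -0.6698, 0.0028, -0.7425]
V = J·q̇ = [0.3432, -1.1078, -1.0003, -0.6585, -0.9800, 1.4631]

0.3432 -1.1078 -1.0003 -0.6585 -0.9800 1.4631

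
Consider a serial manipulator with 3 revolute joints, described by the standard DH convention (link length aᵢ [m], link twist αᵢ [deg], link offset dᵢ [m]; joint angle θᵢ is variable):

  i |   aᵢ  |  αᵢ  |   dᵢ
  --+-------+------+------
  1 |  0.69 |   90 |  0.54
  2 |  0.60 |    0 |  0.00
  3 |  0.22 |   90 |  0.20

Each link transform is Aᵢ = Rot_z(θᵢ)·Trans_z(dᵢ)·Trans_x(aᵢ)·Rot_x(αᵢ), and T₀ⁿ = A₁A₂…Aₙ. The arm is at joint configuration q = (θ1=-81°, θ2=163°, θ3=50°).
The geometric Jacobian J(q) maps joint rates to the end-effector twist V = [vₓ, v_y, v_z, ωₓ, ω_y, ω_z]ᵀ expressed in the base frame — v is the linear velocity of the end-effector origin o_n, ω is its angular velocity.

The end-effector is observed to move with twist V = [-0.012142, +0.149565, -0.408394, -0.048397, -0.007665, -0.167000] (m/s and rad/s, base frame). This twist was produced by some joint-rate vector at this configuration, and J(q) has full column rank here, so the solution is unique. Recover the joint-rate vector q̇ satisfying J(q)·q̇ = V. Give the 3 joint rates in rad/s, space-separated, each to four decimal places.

-0.1670 0.6960 -0.6470

o_n = [-0.2082, 0.0362, 0.5956]
J₁: ẑ×o_n = [-0.0362, -0.2082, 0.0000], ω = ẑ
J2: z=[-0.9877, -0.1564, 0.0000] o=[0.1079, -0.6815, 0.5400] → [-0.0087, 0.0549, -0.7583, -0.9877, -0.1564, 0.0000]
J3: z=[-0.9877, -0.1564, 0.0000] o=[0.0182, -0.1148, 0.7154] → [0.0187, -0.1183, -0.1845, -0.9877, -0.1564, 0.0000]
q̇ = J⁺·V = [-0.1670, 0.6960, -0.6470]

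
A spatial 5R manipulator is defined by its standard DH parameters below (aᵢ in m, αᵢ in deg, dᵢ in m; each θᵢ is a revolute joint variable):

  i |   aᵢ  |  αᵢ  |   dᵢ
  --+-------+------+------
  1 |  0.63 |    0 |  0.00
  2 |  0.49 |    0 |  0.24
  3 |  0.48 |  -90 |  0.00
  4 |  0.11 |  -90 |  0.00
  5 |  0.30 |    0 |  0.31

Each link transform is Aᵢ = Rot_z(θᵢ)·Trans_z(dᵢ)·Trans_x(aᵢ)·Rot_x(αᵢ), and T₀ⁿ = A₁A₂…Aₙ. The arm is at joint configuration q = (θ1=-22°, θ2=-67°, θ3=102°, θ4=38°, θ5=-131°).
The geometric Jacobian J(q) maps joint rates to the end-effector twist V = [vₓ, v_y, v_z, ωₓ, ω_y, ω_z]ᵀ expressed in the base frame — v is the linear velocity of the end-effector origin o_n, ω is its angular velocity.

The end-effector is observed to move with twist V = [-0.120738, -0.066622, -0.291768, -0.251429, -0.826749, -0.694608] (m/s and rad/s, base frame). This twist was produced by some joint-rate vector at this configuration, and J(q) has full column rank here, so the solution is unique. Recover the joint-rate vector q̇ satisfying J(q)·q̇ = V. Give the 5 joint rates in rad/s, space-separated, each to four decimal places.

-0.3980 -0.2050 0.4600 -0.7490 0.7000

o_n = [0.7568, -0.4557, 0.0492]
J₁: ẑ×o_n = [0.4557, 0.7568, -0.0000], ω = ẑ
J2: z=[0.0000, 0.0000, 1.0000] o=[0.5841, -0.2360, 0.0000] → [0.2197, 0.1727, -0.0000, 0.0000, 0.0000, 1.0000]
J3: z=[0.0000, 0.0000, 1.0000] o=[0.5927, -0.7259, 0.2400] → [-0.2703, 0.1641, 0.0000, 0.0000, 0.0000, 1.0000]
J4: z=[-0.2250, 0.9744, 0.0000] o=[1.0604, -0.6180, 0.2400] → [-0.1859, -0.0429, 0.2593, -0.2250, 0.9744, 0.0000]
J5: z=[-0.5999, -0.1385, -0.7880] o=[1.1448, -0.5985, 0.1723] → [0.1296, 0.2319, -0.1394, -0.5999, -0.1385, -0.7880]
q̇ = J⁺·V = [-0.3980, -0.2050, 0.4600, -0.7490, 0.7000]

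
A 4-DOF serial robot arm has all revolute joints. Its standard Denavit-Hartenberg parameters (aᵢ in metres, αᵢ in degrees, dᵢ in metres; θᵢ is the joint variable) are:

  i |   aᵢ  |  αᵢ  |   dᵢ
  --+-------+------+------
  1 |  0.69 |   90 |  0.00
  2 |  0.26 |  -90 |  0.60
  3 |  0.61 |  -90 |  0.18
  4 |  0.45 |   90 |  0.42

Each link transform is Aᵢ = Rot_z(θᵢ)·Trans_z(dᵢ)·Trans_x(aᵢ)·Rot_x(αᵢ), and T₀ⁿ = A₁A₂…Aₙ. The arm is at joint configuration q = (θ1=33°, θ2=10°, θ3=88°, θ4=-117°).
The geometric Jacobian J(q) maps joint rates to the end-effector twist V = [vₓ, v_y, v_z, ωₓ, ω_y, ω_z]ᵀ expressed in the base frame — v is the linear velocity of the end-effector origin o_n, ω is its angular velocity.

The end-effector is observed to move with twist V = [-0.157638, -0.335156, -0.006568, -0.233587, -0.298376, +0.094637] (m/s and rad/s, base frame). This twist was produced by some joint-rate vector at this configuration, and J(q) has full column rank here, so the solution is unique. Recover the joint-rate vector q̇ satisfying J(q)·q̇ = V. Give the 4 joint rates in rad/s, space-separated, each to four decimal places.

-0.2920 0.1330 0.4430 0.2860

o_n = [0.4718, 0.0919, 0.5468]
J₁: ẑ×o_n = [-0.0919, 0.4718, 0.0000], ω = ẑ
J2: z=[0.5446, -0.8387, 0.0000] o=[0.5787, 0.3758, 0.0000] → [-0.4586, -0.2978, -0.2443, 0.5446, -0.8387, 0.0000]
J3: z=[-0.1456, -0.0946, 0.9848] o=[1.1202, 0.0121, 0.0451] → [-0.1261, -0.5655, -0.0730, -0.1456, -0.0946, 0.9848]
J4: z=[-0.8444, -0.5068, -0.1735] o=[0.7795, 0.5177, 0.2261] → [-0.2364, 0.3242, 0.2036, -0.8444, -0.5068, -0.1735]
q̇ = J⁺·V = [-0.2920, 0.1330, 0.4430, 0.2860]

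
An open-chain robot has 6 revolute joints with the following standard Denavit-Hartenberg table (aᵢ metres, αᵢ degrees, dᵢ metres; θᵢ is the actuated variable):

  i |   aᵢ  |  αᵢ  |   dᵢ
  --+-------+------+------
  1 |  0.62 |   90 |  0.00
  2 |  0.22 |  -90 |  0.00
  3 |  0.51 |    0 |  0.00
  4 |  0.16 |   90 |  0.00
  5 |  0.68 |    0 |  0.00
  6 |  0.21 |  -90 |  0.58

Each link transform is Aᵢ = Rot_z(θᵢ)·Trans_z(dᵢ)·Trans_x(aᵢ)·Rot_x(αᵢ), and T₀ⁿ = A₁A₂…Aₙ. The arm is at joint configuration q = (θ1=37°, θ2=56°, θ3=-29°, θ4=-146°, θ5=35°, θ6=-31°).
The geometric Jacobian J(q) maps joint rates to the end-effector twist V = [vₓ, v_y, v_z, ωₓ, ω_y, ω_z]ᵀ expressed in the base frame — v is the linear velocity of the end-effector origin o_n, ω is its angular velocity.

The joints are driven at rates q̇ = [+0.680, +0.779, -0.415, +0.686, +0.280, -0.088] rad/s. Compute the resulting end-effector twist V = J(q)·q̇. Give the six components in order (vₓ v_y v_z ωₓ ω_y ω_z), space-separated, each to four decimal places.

o_n = [-0.0604, 0.2672, -0.0286]
J₁: ẑ×o_n = [-0.2672, -0.0604, 0.0000], ω = ẑ
J2: z=[0.6018, -0.7986, 0.0000] o=[0.4952, 0.3731, 0.0000] → [0.0229, 0.0172, -0.5074, 0.6018, -0.7986, 0.0000]
J3: z=[-0.6621, -0.4989, 0.5592] o=[0.5934, 0.4472, 0.1824] → [0.2059, -0.5053, -0.2071, -0.6621, -0.4989, 0.5592]
J4: z=[-0.6621, -0.4989, 0.5592] o=[0.9414, 0.3998, 0.5522] → [0.3639, -0.9448, -0.4121, -0.6621, -0.4989, 0.5592]
J5: z=[-0.6384, 0.7663, -0.0723] o=[0.8786, 0.3350, 0.4200] → [-0.3487, -0.2186, 0.7628, -0.6384, 0.7663, -0.0723]
J6: z=[-0.6384, 0.7663, -0.0723] o=[0.4018, -0.0851, 0.1781] → [-0.1330, -0.0986, 0.1292, -0.6384, 0.7663, -0.0723]
V = J·q̇ = [-0.0856, -0.5186, -0.3898, 0.1668, -0.6102, 0.8177]

-0.0856 -0.5186 -0.3898 0.1668 -0.6102 0.8177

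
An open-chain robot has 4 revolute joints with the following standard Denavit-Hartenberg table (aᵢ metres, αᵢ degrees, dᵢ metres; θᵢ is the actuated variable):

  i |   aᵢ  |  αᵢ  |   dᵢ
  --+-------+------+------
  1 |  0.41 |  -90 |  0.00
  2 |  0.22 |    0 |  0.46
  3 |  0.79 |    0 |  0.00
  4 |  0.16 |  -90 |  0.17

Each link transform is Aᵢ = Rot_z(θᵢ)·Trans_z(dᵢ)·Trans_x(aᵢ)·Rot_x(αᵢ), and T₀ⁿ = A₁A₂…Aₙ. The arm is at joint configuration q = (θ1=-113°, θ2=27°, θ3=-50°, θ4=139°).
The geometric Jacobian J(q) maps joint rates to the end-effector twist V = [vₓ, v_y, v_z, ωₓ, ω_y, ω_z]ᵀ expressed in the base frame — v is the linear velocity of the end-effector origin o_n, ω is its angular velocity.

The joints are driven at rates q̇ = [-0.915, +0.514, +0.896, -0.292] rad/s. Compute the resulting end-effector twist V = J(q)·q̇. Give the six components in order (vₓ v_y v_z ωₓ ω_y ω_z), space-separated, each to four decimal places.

-1.3763 -0.2844 -1.0477 1.0291 -0.4368 -0.9150

o_n = [0.0864, -1.4088, 0.0650]
J₁: ẑ×o_n = [1.4088, 0.0864, -0.0000], ω = ẑ
J2: z=[0.9205, -0.3907, 0.0000] o=[-0.1602, -0.3774, 0.0000] → [-0.0254, -0.0598, -0.8531, 0.9205, -0.3907, 0.0000]
J3: z=[0.9205, -0.3907, 0.0000] o=[0.1866, -0.7376, -0.0999] → [-0.0644, -0.1518, -0.6571, 0.9205, -0.3907, 0.0000]
J4: z=[0.9205, -0.3907, 0.0000] o=[-0.0975, -1.4070, 0.2088] → [0.0562, 0.1324, 0.0701, 0.9205, -0.3907, 0.0000]
V = J·q̇ = [-1.3763, -0.2844, -1.0477, 1.0291, -0.4368, -0.9150]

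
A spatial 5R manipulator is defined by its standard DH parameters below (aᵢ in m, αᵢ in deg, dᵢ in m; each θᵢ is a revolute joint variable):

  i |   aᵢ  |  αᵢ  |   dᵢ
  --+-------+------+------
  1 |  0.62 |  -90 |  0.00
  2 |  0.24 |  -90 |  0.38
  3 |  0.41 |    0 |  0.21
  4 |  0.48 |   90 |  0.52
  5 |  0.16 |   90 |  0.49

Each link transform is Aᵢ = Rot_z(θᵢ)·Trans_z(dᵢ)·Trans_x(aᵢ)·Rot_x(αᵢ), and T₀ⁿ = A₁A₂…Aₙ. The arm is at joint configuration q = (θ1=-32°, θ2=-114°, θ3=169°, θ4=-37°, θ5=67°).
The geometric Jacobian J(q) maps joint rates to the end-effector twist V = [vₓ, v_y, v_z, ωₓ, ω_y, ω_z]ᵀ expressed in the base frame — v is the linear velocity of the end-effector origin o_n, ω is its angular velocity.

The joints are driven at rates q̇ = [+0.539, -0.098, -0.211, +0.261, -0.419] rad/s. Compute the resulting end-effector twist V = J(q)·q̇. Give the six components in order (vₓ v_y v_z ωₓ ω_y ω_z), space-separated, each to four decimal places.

o_n = [1.0336, -1.1521, 0.2094]
J₁: ẑ×o_n = [1.1521, 1.0336, -0.0000], ω = ẑ
J2: z=[0.5299, 0.8480, 0.0000] o=[0.5258, -0.3285, 0.0000] → [0.1776, -0.1110, -0.8671, 0.5299, 0.8480, 0.0000]
J3: z=[0.7747, -0.4841, 0.4067] o=[0.6444, 0.0454, 0.2193] → [0.4918, 0.1659, -0.7393, 0.7747, -0.4841, 0.4067]
J4: z=[0.7747, -0.4841, 0.4067] o=[0.9044, -0.2093, -0.0630] → [0.2516, -0.1585, -0.6678, 0.7747, -0.4841, 0.4067]
J5: z=[-0.6109, -0.4073, 0.6789] o=[1.2291, -0.8328, -0.1449] → [0.0724, 0.0838, 0.1155, -0.6109, -0.4073, 0.6789]
V = J·q̇ = [0.5351, 0.4565, 0.0183, 0.2428, 0.0633, 0.2749]

0.5351 0.4565 0.0183 0.2428 0.0633 0.2749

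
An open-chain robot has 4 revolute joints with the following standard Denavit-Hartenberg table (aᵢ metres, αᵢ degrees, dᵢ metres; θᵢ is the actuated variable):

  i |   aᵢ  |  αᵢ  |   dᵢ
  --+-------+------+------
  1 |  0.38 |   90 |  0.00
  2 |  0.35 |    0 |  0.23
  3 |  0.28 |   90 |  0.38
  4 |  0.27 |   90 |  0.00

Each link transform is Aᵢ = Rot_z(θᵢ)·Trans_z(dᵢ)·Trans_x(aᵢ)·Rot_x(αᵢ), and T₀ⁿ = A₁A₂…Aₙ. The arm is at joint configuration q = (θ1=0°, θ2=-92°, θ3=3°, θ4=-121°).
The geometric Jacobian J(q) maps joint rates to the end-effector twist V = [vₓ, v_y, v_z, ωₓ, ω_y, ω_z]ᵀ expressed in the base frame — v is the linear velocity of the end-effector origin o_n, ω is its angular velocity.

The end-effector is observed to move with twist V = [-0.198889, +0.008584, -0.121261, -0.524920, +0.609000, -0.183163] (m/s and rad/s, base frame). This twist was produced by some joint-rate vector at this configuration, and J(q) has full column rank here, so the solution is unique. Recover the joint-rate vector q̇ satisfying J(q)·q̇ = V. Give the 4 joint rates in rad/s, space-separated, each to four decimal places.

o_n = [0.3702, -0.3786, -0.4907]
J₁: ẑ×o_n = [0.3786, 0.3702, -0.0000], ω = ẑ
J2: z=[0.0000, -1.0000, 0.0000] o=[0.3800, 0.0000, 0.0000] → [0.4907, -0.0000, -0.0098, 0.0000, -1.0000, 0.0000]
J3: z=[0.0000, -1.0000, 0.0000] o=[0.3678, -0.2300, -0.3498] → [0.1409, 0.0000, 0.0025, 0.0000, -1.0000, 0.0000]
J4: z=[-0.9998, -0.0000, -0.0175] o=[0.3727, -0.6100, -0.6297] → [0.0040, 0.1391, -0.2314, -0.9998, -0.0000, -0.0175]
q̇ = J⁺·V = [-0.1740, -0.1410, -0.4680, 0.5250]

-0.1740 -0.1410 -0.4680 0.5250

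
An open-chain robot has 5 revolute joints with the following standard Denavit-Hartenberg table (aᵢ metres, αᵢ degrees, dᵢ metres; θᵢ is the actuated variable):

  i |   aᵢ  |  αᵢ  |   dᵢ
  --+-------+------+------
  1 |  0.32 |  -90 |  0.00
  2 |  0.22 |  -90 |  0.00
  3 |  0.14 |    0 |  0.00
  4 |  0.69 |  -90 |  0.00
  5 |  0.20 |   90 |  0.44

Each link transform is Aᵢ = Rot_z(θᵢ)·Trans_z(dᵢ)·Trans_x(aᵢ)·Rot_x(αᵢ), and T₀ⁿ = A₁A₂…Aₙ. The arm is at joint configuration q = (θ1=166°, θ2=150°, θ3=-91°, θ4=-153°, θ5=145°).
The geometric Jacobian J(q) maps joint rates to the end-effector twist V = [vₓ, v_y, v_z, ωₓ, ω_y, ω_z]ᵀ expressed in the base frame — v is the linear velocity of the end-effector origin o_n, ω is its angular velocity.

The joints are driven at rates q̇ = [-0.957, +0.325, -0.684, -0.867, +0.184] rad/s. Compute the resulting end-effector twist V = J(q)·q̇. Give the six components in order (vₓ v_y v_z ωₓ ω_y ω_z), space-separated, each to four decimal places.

0.8039 1.5038 -0.2815 -0.9896 -0.1714 -2.2175

o_n = [-0.6756, 0.3128, 0.1049]
J₁: ẑ×o_n = [-0.3128, -0.6756, 0.0000], ω = ẑ
J2: z=[-0.2419, -0.9703, 0.0000] o=[-0.3105, 0.0774, 0.0000] → [-0.1018, 0.0254, -0.4112, -0.2419, -0.9703, 0.0000]
J3: z=[0.4851, -0.1210, 0.8660] o=[-0.1256, 0.0313, -0.1100] → [-0.2698, -0.5806, 0.0700, 0.4851, -0.1210, 0.8660]
J4: z=[0.4851, -0.1210, 0.8660] o=[-0.1615, -0.1040, -0.1088] → [-0.3868, -0.5489, 0.1400, 0.4851, -0.1210, 0.8660]
J5: z=[-0.8613, -0.2370, 0.4494] o=[-0.2657, 0.5611, 0.0425] → [0.0968, -0.1304, 0.1167, -0.8613, -0.2370, 0.4494]
V = J·q̇ = [0.8039, 1.5038, -0.2815, -0.9896, -0.1714, -2.2175]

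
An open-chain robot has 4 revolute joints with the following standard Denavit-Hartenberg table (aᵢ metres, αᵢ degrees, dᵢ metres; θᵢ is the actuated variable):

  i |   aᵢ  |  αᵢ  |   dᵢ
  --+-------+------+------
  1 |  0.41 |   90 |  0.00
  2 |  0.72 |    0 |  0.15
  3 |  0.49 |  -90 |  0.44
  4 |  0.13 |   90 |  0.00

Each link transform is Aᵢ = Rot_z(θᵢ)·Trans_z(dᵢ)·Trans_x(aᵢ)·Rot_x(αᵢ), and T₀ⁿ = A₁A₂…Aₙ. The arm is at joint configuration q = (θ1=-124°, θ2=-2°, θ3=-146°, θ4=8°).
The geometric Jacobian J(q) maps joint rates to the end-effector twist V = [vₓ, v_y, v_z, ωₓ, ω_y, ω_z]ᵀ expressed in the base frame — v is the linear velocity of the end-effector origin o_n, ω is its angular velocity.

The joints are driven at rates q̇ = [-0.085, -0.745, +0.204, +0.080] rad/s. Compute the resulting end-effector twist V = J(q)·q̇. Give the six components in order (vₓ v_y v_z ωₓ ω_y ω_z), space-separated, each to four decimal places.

0.1021 0.2249 -0.2514 0.4248 -0.3377 -0.1528

o_n = [-0.8124, -0.1816, -0.3530]
J₁: ẑ×o_n = [0.1816, -0.8124, 0.0000], ω = ẑ
J2: z=[-0.8290, 0.5592, 0.0000] o=[-0.2293, -0.3399, 0.0000] → [-0.1974, -0.2927, 0.1948, -0.8290, 0.5592, 0.0000]
J3: z=[-0.8290, 0.5592, 0.0000] o=[-0.7560, -0.8526, -0.0251] → [-0.1833, -0.2718, -0.5247, -0.8290, 0.5592, 0.0000]
J4: z=[-0.2963, -0.4393, -0.8480] o=[-0.8884, -0.2620, -0.2848] → [0.0981, -0.0847, 0.0096, -0.2963, -0.4393, -0.8480]
V = J·q̇ = [0.1021, 0.2249, -0.2514, 0.4248, -0.3377, -0.1528]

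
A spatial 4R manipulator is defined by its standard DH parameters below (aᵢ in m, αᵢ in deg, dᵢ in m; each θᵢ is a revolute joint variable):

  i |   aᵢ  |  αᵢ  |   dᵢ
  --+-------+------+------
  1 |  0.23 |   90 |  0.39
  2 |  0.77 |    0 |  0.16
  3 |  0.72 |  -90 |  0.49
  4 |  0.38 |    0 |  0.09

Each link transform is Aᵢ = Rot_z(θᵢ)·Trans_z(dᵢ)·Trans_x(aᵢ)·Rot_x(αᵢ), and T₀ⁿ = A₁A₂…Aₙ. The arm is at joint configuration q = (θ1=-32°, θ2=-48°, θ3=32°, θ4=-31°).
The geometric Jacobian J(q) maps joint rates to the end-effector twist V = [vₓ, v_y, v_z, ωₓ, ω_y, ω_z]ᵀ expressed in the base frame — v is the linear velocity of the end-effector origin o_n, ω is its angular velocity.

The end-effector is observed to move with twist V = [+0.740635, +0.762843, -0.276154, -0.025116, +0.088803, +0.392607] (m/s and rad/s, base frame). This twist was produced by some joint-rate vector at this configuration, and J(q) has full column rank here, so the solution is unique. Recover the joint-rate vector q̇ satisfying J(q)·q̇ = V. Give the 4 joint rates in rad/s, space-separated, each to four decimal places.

0.6310 -0.4380 0.3760 -0.2480

o_n = [1.0573, -1.6579, -0.3839]
J₁: ẑ×o_n = [1.6579, 1.0573, -0.0000], ω = ẑ
J2: z=[-0.5299, -0.8480, 0.0000] o=[0.1951, -0.1219, 0.3900] → [0.6563, -0.4101, 1.5453, -0.5299, -0.8480, 0.0000]
J3: z=[-0.5299, -0.8480, 0.0000] o=[0.5472, -0.5306, -0.1822] → [0.1711, -0.1069, 1.0300, -0.5299, -0.8480, 0.0000]
J4: z=[0.2338, -0.1461, 0.9613] o=[0.8745, -1.3129, -0.3807] → [0.3322, 0.1765, -0.0539, 0.2338, -0.1461, 0.9613]
q̇ = J⁺·V = [0.6310, -0.4380, 0.3760, -0.2480]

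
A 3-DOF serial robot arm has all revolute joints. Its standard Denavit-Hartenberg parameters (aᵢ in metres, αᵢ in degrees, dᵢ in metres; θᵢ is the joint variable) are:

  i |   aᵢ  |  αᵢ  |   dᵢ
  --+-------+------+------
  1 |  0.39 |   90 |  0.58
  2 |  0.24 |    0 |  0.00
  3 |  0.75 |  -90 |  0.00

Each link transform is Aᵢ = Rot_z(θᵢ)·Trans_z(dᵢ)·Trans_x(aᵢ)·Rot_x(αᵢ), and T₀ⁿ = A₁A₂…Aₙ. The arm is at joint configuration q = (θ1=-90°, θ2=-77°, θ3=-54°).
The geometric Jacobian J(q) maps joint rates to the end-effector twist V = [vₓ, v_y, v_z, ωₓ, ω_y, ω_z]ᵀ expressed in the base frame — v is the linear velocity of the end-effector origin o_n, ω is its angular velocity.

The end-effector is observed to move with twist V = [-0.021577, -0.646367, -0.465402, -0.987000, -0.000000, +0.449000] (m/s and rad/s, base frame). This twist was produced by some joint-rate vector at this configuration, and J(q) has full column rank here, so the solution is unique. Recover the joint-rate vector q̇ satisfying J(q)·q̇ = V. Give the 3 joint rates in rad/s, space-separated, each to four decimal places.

o_n = [-0.0000, 0.0481, -0.2199]
J₁: ẑ×o_n = [-0.0481, -0.0000, 0.0000], ω = ẑ
J2: z=[-1.0000, -0.0000, 0.0000] o=[0.0000, -0.3900, 0.5800] → [0.0000, -0.7999, -0.4381, -1.0000, -0.0000, 0.0000]
J3: z=[-1.0000, -0.0000, 0.0000] o=[0.0000, -0.4440, 0.3462] → [0.0000, -0.5660, -0.4920, -1.0000, -0.0000, 0.0000]
q̇ = J⁺·V = [0.4490, 0.3750, 0.6120]

0.4490 0.3750 0.6120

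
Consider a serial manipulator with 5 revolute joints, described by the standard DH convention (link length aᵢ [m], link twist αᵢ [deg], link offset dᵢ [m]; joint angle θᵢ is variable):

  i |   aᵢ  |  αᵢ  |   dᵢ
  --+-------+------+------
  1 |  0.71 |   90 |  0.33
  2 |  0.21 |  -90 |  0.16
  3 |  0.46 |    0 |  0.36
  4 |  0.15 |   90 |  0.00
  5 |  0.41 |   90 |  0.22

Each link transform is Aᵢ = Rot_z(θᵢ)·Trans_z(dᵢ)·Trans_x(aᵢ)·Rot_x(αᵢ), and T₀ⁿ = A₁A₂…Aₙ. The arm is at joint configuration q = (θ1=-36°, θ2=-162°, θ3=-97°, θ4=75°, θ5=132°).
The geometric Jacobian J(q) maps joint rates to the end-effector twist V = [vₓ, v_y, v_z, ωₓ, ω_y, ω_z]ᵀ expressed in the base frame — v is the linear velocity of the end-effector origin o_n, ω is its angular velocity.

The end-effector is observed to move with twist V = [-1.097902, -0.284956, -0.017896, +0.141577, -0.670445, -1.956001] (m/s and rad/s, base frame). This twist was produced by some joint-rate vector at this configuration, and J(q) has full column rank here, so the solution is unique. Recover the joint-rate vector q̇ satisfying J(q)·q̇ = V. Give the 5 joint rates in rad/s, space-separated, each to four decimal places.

-0.6040 0.2960 0.5820 0.8610 0.1760

o_n = [0.3193, -1.1887, -0.2886]
J₁: ẑ×o_n = [1.1887, 0.3193, -0.0000], ω = ẑ
J2: z=[-0.5878, -0.8090, 0.0000] o=[0.5744, -0.4173, 0.3300] → [0.5005, -0.3636, 0.2470, -0.5878, -0.8090, 0.0000]
J3: z=[0.2500, -0.1816, -0.9511] o=[0.3188, -0.4294, 0.2651] → [-0.6216, 0.1379, -0.1897, 0.2500, -0.1816, -0.9511]
J4: z=[0.2500, -0.1816, -0.9511] o=[0.1835, -0.8955, -0.0600] → [-0.2373, -0.0720, -0.0486, 0.2500, -0.1816, -0.9511]
J5: z=[-0.2568, -0.9595, 0.1158] o=[0.0435, -0.8632, -0.1029] → [0.2159, -0.0158, 0.3482, -0.2568, -0.9595, 0.1158]
q̇ = J⁺·V = [-0.6040, 0.2960, 0.5820, 0.8610, 0.1760]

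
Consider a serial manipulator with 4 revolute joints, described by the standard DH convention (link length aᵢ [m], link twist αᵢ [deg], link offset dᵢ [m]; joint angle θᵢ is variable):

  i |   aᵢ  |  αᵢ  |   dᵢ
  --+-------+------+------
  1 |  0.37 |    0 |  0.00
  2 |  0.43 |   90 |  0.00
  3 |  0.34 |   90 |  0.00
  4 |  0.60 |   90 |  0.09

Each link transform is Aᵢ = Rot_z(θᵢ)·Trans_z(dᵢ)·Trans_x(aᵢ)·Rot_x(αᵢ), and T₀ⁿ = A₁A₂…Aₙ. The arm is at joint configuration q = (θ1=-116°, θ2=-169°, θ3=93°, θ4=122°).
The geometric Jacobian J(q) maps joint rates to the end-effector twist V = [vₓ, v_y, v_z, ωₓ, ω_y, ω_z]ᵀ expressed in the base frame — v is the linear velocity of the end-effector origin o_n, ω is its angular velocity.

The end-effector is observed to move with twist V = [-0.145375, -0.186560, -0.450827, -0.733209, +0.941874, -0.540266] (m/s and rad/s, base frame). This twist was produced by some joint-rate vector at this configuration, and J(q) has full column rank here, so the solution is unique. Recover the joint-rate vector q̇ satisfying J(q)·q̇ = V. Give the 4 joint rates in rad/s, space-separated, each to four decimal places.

o_n = [0.4635, 0.0368, 0.0267]
J₁: ẑ×o_n = [-0.0368, 0.4635, 0.0000], ω = ẑ
J2: z=[0.0000, 0.0000, 1.0000] o=[-0.1622, -0.3326, 0.0000] → [-0.3694, 0.6257, 0.0000, 0.0000, 0.0000, 1.0000]
J3: z=[0.9659, -0.2588, 0.0000] o=[-0.0509, 0.0828, 0.0000] → [-0.0069, -0.0258, 0.0887, 0.9659, -0.2588, 0.0000]
J4: z=[0.2585, 0.9646, 0.0523] o=[-0.0555, 0.0656, 0.3395] → [-0.3002, 0.1080, -0.5081, 0.2585, 0.9646, 0.0523]
q̇ = J⁺·V = [-0.4480, -0.1300, -0.9520, 0.7210]

-0.4480 -0.1300 -0.9520 0.7210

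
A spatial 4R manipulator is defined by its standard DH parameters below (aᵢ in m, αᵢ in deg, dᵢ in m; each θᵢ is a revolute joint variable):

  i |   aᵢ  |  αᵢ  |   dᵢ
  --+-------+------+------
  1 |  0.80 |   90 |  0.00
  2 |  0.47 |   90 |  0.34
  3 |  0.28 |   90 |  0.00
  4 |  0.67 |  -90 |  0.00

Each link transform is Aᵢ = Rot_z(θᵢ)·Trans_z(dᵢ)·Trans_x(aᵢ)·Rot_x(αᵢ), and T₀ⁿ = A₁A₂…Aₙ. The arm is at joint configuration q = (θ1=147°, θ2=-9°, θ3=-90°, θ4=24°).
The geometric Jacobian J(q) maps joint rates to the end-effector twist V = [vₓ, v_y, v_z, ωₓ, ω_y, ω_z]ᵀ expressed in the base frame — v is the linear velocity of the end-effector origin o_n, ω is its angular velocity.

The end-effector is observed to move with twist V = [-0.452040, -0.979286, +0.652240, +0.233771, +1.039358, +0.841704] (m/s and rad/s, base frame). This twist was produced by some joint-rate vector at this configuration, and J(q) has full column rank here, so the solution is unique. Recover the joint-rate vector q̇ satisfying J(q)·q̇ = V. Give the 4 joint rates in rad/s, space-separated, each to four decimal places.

o_n = [-1.3252, 0.2023, -0.3427]
J₁: ẑ×o_n = [-0.2023, -1.3252, 0.0000], ω = ẑ
J2: z=[0.5446, 0.8387, 0.0000] o=[-0.6709, 0.4357, 0.0000] → [-0.2874, 0.1866, 0.4216, 0.5446, 0.8387, 0.0000]
J3: z=[0.1312, -0.0852, -0.9877] o=[-0.8751, 0.9737, -0.0735] → [-0.7389, 0.4799, -0.1396, 0.1312, -0.0852, -0.9877]
J4: z=[0.8283, -0.5379, 0.1564] o=[-1.0276, 0.7389, -0.0735] → [0.2287, 0.1764, -0.6045, 0.8283, -0.5379, 0.1564]
q̇ = J⁺·V = [0.7940, 0.9990, -0.1050, -0.3580]

0.7940 0.9990 -0.1050 -0.3580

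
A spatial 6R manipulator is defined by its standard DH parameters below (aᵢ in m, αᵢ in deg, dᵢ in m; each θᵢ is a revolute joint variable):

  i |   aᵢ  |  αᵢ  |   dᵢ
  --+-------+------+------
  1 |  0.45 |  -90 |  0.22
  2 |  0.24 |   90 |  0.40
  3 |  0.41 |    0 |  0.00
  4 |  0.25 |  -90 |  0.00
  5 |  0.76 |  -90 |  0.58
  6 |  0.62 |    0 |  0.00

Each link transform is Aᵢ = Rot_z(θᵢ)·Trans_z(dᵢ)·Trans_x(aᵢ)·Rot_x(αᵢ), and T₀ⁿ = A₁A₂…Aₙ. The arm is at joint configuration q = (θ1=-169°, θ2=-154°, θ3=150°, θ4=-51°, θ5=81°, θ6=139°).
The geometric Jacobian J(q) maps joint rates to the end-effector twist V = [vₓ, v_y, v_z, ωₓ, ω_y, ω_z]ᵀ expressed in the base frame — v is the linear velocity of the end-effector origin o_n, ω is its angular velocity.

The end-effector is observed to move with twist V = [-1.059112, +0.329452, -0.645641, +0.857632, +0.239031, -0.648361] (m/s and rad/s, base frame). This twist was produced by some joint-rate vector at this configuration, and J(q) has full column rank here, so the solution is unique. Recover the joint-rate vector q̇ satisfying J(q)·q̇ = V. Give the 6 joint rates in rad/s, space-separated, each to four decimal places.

o_n = [-0.6932, -1.0210, 0.3336]
J₁: ẑ×o_n = [1.0210, -0.6932, 0.0000], ω = ẑ
J2: z=[0.1908, -0.9816, 0.0000] o=[-0.4417, -0.0859, 0.2200] → [-0.1115, -0.0217, -0.4253, 0.1908, -0.9816, 0.0000]
J3: z=[0.4303, 0.0836, -0.8988] o=[-0.1537, -0.4374, 0.3252] → [-0.5239, 0.4813, -0.2060, 0.4303, 0.0836, -0.8988]
J4: z=[0.4303, 0.0836, -0.8988] o=[-0.4278, -0.6995, 0.1696] → [-0.2752, 0.1679, -0.1161, 0.4303, 0.0836, -0.8988]
J5: z=[-0.9013, -0.0158, -0.4330] o=[-0.4152, -0.9486, 0.1524] → [-0.0342, 0.2836, 0.0609, -0.9013, -0.0158, -0.4330]
J6: z=[-0.1171, 0.9710, 0.2083] o=[-1.2550, -1.1390, 0.5678] → [-0.2521, 0.0896, -0.5593, -0.1171, 0.9710, 0.2083]
q̇ = J⁺·V = [-0.8740, 0.4950, -0.4880, 0.7850, -0.7970, 0.7080]

-0.8740 0.4950 -0.4880 0.7850 -0.7970 0.7080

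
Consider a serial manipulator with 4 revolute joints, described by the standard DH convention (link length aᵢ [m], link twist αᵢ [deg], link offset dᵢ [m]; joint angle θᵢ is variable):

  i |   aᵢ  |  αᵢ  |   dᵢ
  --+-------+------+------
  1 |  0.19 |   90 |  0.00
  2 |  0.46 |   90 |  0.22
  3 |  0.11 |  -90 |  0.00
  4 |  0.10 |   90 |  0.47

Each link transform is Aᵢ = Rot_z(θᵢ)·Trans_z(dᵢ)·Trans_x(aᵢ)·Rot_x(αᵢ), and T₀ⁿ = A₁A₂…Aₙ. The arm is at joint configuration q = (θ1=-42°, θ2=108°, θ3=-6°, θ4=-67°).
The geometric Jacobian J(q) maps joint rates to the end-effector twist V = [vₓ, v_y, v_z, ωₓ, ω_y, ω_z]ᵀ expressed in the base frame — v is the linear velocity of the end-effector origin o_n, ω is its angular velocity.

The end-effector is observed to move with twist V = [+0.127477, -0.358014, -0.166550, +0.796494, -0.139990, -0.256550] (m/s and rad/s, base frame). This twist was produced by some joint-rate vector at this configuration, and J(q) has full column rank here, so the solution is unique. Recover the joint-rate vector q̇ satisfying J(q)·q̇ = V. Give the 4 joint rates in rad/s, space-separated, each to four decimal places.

-0.5380 -0.9600 0.7390 0.5340

o_n = [-0.3943, -0.5491, 0.6537]
J₁: ẑ×o_n = [0.5491, -0.3943, 0.0000], ω = ẑ
J2: z=[-0.6691, -0.7431, 0.0000] o=[0.1412, -0.1271, 0.0000] → [-0.4858, 0.4374, -0.1156, -0.6691, -0.7431, 0.0000]
J3: z=[0.7068, -0.6364, 0.3090] o=[-0.1116, -0.1955, 0.4375] → [-0.0283, -0.2401, -0.4297, 0.7068, -0.6364, 0.3090]
J4: z=[-0.6895, -0.7175, 0.0994] o=[-0.1291, -0.1643, 0.5415] → [-0.0422, 0.0509, 0.0750, -0.6895, -0.7175, 0.0994]
q̇ = J⁺·V = [-0.5380, -0.9600, 0.7390, 0.5340]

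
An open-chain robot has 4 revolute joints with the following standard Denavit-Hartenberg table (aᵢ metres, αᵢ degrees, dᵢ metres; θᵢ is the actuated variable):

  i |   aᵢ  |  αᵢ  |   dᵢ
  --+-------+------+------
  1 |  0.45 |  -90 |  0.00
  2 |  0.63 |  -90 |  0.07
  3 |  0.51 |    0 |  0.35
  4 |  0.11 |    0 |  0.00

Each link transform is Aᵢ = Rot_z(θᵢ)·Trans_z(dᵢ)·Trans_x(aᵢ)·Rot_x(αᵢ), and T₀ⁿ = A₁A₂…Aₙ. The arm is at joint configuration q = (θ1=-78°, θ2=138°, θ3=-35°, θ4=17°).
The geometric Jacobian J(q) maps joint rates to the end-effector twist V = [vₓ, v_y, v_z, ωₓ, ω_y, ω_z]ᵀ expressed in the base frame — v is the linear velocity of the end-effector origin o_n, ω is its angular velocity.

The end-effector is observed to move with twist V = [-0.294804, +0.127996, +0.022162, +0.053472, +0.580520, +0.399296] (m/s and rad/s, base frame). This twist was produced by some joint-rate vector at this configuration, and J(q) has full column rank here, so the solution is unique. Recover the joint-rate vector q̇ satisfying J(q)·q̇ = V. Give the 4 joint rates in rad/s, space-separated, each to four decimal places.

o_n = [0.2547, 0.7090, -0.5110]
J₁: ẑ×o_n = [-0.7090, 0.2547, 0.0000], ω = ẑ
J2: z=[0.9781, 0.2079, 0.0000] o=[0.0936, -0.4402, 0.0000] → [-0.1062, 0.4998, 1.0906, 0.9781, 0.2079, 0.0000]
J3: z=[-0.1391, 0.6545, 0.7431] o=[0.0647, 0.0323, -0.4216] → [-0.5614, 0.1287, -0.2185, -0.1391, 0.6545, 0.7431]
J4: z=[-0.1391, 0.6545, 0.7431] o=[0.2376, 0.6259, -0.4410] → [-0.1076, 0.0030, -0.0227, -0.1391, 0.6545, 0.7431]
q̇ = J⁺·V = [-0.2190, 0.1730, 0.7540, 0.0780]

-0.2190 0.1730 0.7540 0.0780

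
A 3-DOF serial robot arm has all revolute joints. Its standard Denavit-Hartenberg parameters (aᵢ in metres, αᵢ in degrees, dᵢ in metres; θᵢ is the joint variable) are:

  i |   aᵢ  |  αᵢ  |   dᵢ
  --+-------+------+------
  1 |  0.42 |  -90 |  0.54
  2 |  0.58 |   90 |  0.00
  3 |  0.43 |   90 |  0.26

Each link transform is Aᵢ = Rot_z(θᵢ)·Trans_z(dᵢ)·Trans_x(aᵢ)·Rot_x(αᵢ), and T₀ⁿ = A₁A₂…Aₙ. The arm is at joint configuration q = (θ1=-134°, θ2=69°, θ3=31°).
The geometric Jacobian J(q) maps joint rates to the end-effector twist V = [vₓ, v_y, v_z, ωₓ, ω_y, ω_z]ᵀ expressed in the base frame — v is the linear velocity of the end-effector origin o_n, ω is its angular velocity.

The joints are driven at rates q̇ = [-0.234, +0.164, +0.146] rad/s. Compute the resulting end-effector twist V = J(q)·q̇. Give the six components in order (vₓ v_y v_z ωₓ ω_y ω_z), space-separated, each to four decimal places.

-0.0677 0.1901 -0.0654 0.0233 -0.2120 -0.1817

o_n = [-0.5372, -0.8751, -0.2524]
J₁: ẑ×o_n = [0.8751, -0.5372, 0.0000], ω = ẑ
J2: z=[0.7193, -0.6947, 0.0000] o=[-0.2918, -0.3021, 0.5400] → [0.5504, 0.5700, -0.5827, 0.7193, -0.6947, 0.0000]
J3: z=[-0.6485, -0.6716, 0.3584] o=[-0.4361, -0.4516, -0.0015] → [0.3203, -0.1989, 0.2068, -0.6485, -0.6716, 0.3584]
V = J·q̇ = [-0.0677, 0.1901, -0.0654, 0.0233, -0.2120, -0.1817]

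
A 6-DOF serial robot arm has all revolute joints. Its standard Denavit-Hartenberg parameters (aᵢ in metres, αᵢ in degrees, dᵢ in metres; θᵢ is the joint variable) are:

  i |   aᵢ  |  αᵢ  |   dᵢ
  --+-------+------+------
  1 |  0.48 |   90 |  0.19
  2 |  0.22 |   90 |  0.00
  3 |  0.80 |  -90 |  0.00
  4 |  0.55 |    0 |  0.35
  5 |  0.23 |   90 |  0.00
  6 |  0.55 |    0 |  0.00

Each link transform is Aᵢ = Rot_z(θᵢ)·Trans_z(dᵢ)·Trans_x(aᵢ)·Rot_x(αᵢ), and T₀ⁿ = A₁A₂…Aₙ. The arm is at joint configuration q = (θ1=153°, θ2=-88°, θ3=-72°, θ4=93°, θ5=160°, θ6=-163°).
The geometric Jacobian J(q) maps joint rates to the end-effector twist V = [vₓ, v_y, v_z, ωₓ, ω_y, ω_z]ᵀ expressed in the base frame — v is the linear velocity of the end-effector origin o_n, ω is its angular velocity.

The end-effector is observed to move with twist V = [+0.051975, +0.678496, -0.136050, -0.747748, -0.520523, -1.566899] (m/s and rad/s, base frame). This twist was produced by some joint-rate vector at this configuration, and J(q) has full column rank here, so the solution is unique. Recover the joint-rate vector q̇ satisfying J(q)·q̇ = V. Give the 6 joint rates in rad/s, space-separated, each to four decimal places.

-0.3580 -0.3460 -0.6360 0.1110 0.9110 -0.8500

o_n = [-1.5333, -0.0687, -0.4455]
J₁: ẑ×o_n = [0.0687, -1.5333, 0.0000], ω = ẑ
J2: z=[0.4540, 0.8910, 0.0000] o=[-0.4277, 0.2179, 0.1900] → [-0.5663, 0.2885, 0.8550, 0.4540, 0.8910, 0.0000]
J3: z=[0.8905, -0.4537, -0.0349] o=[-0.4345, 0.2214, -0.0299] → [0.1785, 0.4085, -0.7568, 0.8905, -0.4537, -0.0349]
J4: z=[0.1107, 0.2904, -0.9505] o=[-0.7876, -0.4526, -0.2769] → [0.3159, 0.7274, 0.2590, 0.1107, 0.2904, -0.9505]
J5: z=[0.1107, 0.2904, -0.9505] o=[-1.2253, -0.0775, -0.5815] → [0.0479, 0.2777, 0.0904, 0.1107, 0.2904, -0.9505]
J6: z=[0.1617, 0.9383, 0.3055] o=[-0.9997, -0.1206, -0.5684] → [0.0995, -0.1829, 0.5091, 0.1617, 0.9383, 0.3055]
q̇ = J⁺·V = [-0.3580, -0.3460, -0.6360, 0.1110, 0.9110, -0.8500]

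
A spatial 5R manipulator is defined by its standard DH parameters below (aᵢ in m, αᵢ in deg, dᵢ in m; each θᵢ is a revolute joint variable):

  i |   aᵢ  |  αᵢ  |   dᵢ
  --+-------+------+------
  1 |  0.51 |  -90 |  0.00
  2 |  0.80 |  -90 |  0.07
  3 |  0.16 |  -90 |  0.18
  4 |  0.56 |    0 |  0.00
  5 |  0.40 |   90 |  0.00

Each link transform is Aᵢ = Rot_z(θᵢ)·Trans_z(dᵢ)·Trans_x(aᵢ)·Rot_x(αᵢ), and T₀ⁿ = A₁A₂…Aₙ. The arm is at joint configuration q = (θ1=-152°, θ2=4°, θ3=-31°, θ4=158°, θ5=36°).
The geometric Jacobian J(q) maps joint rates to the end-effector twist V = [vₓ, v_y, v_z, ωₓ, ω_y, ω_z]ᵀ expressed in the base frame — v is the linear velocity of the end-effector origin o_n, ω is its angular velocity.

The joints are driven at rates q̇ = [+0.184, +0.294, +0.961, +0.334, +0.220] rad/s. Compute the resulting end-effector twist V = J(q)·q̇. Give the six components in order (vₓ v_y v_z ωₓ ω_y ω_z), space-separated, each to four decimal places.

o_n = [-0.7344, -0.0338, -0.0779]
J₁: ẑ×o_n = [0.0338, -0.7344, 0.0000], ω = ẑ
J2: z=[0.4695, -0.8829, 0.0000] o=[-0.4503, -0.2394, 0.0000] → [0.0688, 0.0366, -0.1543, 0.4695, -0.8829, 0.0000]
J3: z=[0.0616, 0.0327, -0.9976] o=[-1.1221, -0.6759, -0.0558] → [0.6398, -0.3853, 0.0268, 0.0616, 0.0327, -0.9976]
J4: z=[-0.8561, 0.5156, -0.0359] o=[-1.1931, -0.8070, -0.2449] → [0.1139, 0.1265, -0.8984, -0.8561, 0.5156, -0.0359]
J5: z=[-0.8561, 0.5156, -0.0359] o=[-0.9396, -0.3693, -0.0046] → [-0.0258, -0.0701, -0.3930, -0.8561, 0.5156, -0.0359]
V = J·q̇ = [0.6736, -0.4679, -0.4061, -0.2770, 0.0575, -0.7946]

0.6736 -0.4679 -0.4061 -0.2770 0.0575 -0.7946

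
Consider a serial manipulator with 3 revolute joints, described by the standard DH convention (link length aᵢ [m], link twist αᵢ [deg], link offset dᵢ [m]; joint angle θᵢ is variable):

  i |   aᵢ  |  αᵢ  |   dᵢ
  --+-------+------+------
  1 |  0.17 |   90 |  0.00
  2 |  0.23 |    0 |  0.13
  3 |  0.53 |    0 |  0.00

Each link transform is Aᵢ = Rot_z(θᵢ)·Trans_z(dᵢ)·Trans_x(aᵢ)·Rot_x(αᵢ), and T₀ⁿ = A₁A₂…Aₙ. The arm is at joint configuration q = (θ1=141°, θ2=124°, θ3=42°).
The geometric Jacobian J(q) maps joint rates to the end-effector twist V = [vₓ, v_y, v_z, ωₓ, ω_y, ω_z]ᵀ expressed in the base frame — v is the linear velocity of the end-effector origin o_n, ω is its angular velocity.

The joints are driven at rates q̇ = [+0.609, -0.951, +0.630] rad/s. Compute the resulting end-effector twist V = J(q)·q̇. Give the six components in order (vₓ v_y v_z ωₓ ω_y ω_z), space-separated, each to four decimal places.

-0.0532 0.4136 0.2874 -0.2020 -0.2495 0.6090

o_n = [0.4493, -0.1966, 0.3189]
J₁: ẑ×o_n = [0.1966, 0.4493, -0.0000], ω = ẑ
J2: z=[0.6293, 0.7771, 0.0000] o=[-0.1321, 0.1070, 0.0000] → [0.2478, -0.2007, -0.6429, 0.6293, 0.7771, 0.0000]
J3: z=[0.6293, 0.7771, 0.0000] o=[0.0496, 0.1271, 0.1907] → [0.0996, -0.0807, -0.5143, 0.6293, 0.7771, 0.0000]
V = J·q̇ = [-0.0532, 0.4136, 0.2874, -0.2020, -0.2495, 0.6090]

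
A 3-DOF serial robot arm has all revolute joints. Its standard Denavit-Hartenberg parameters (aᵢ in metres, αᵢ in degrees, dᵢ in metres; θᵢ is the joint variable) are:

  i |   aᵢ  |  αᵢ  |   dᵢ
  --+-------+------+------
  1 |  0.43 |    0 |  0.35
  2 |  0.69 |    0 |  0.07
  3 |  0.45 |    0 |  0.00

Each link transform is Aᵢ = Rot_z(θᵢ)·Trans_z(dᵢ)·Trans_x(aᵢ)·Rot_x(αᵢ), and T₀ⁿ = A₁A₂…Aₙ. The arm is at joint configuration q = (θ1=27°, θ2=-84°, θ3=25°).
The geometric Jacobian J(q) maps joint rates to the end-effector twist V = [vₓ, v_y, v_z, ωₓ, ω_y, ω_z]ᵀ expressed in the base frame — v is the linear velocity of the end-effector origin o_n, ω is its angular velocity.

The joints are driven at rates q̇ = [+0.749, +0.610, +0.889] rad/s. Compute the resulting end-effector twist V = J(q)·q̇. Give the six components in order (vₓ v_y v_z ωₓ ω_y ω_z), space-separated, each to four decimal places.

o_n = [1.1406, -0.6219, 0.4200]
J₁: ẑ×o_n = [0.6219, 1.1406, -0.0000], ω = ẑ
J2: z=[0.0000, 0.0000, 1.0000] o=[0.3831, 0.1952, 0.3500] → [0.8171, 0.7574, -0.0000, 0.0000, 0.0000, 1.0000]
J3: z=[0.0000, 0.0000, 1.0000] o=[0.7589, -0.3835, 0.4200] → [0.2385, 0.3816, -0.0000, 0.0000, 0.0000, 1.0000]
V = J·q̇ = [1.1763, 1.6556, 0.0000, 0.0000, 0.0000, 2.2480]

1.1763 1.6556 0.0000 0.0000 0.0000 2.2480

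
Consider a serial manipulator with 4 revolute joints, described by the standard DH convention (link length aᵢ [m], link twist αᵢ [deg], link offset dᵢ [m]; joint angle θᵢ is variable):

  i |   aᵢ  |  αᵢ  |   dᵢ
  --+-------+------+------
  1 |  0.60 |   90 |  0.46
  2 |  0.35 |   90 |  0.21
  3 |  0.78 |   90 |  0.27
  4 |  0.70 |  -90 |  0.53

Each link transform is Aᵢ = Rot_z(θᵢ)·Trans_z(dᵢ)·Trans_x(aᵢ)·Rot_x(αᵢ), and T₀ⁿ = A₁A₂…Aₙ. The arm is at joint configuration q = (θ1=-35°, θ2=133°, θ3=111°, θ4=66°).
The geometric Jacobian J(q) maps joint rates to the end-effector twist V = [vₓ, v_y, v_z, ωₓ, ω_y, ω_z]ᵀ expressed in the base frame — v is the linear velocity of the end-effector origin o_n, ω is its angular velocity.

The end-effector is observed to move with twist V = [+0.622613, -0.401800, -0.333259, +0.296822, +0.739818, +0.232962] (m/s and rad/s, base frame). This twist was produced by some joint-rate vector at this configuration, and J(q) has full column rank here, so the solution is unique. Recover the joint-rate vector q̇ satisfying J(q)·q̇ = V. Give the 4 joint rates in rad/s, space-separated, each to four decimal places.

-0.2810 -0.9680 0.2180 0.5350

o_n = [-0.0220, -1.6863, 1.4191]
J₁: ẑ×o_n = [1.6863, -0.0220, 0.0000], ω = ẑ
J2: z=[-0.5736, -0.8192, 0.0000] o=[0.4915, -0.3441, 0.4600] → [-0.7856, 0.5501, 0.3492, -0.5736, -0.8192, 0.0000]
J3: z=[0.5991, -0.4195, 0.6820] o=[0.1755, -0.3793, 0.7160] → [0.5965, -0.5559, -0.8659, 0.5991, -0.4195, 0.6820]
J4: z=[-0.7271, 0.0716, 0.6828] o=[0.0757, -1.1984, 0.6957] → [0.3850, 0.4593, 0.3618, -0.7271, 0.0716, 0.6828]
q̇ = J⁺·V = [-0.2810, -0.9680, 0.2180, 0.5350]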